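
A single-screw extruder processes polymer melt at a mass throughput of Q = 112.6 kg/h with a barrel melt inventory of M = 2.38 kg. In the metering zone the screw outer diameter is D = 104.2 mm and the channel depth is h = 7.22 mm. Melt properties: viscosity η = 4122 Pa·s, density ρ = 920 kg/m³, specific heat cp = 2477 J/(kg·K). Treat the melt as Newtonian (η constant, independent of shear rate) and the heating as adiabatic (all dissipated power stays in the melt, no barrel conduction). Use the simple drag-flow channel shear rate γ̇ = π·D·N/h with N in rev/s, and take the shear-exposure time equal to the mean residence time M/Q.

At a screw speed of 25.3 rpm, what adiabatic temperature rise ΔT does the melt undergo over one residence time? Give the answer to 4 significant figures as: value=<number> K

Q_s = Q / 3600 = 112.6 / 3600 = 0.0312778 kg/s
t_res = M / Q_s = 2.38 ÷ 0.0312778 = 76.0924 s
D = 104.2 mm = 0.1042 m;  h = 7.22 mm = 0.00722 m;  N = 25.3 rpm / 60 = 0.421667 rev/s
Shear rate: γ̇ = πDN/h = π·0.1042·0.421667/0.00722 = 19.1183 s⁻¹
ΔT = η·γ̇²·t_res/(ρ·cp) = [4122 × 19.1183² × 76.0924] / [920 × 2477] = 50.3077 K

value=50.31 K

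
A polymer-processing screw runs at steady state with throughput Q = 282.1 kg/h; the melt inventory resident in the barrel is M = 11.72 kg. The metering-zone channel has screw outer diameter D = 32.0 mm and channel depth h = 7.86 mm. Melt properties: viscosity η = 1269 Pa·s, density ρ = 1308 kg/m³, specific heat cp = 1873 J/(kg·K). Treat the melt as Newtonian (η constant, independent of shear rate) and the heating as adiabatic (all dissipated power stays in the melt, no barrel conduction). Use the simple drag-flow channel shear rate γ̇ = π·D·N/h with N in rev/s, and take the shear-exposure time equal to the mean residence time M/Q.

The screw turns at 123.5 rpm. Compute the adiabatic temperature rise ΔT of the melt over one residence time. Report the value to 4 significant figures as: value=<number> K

Throughput in SI: Q_s = 282.1 kg/h ÷ 3600 s/h = 0.0783611 kg/s
t_res = M / Q_s = 11.72 ÷ 0.0783611 = 149.564 s
D = 32.0 mm = 0.032 m;  h = 7.86 mm = 0.00786 m;  N = 123.5 rpm / 60 = 2.05833 rev/s
Shear rate: γ̇ = πDN/h = π·0.032·2.05833/0.00786 = 26.3265 s⁻¹
ΔT = η·γ̇²·t_res/(ρ·cp) = [1269 × 26.3265² × 149.564] / [1308 × 1873] = 53.6944 K

value=53.69 K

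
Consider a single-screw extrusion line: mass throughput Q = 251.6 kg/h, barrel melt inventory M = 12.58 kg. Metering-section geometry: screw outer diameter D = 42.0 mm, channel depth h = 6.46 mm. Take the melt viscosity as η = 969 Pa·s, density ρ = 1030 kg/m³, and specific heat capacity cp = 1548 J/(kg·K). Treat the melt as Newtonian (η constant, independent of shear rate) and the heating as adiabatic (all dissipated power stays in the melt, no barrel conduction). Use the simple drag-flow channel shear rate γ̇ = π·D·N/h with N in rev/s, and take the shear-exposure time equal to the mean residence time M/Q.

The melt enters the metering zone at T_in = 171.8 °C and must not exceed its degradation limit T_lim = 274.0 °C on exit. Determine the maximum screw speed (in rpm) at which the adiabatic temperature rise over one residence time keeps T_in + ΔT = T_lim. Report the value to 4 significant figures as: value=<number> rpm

Q_s = Q / 3600 = 251.6 / 3600 = 0.0698889 kg/s
Mean residence time: t_res = M/Q_s = 12.58 kg / 0.0698889 kg/s = 180 s
Geometry in SI: D = 42.0 mm → 0.042 m, h = 6.46 mm → 0.00646 m
ΔT_a = T_lim − T_in = 274.0 °C − 171.8 °C = 102.2 K
γ̇_max² = ΔT_a·ρ·cp / (η·t_res) = [102.2 × 1030 × 1548] / [969 × 180] = 934.249 s⁻²
Take the square root: γ̇_max = √(934.249) = 30.5655 s⁻¹
N_max = γ̇_max h / (πD) = 30.5655·0.00646/(π·0.042) = 1.49646 rev/s → ×60 = 89.7875 rpm

value=89.79 rpm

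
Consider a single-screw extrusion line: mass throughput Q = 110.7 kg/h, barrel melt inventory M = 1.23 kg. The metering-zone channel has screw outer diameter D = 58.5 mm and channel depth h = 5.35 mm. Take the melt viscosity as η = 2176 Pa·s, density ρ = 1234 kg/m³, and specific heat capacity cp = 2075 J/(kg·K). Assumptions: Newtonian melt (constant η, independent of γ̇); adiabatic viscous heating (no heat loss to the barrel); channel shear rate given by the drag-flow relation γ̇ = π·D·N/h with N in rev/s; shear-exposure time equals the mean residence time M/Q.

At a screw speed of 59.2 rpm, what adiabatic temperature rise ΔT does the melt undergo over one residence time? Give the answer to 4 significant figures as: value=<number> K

Throughput in SI: Q_s = 110.7 kg/h ÷ 3600 s/h = 0.03075 kg/s
t_res = M / Q_s = 1.23 / 0.03075 = 40 s
Geometry in metres: D = 58.5 mm → 0.0585 m, h = 5.35 mm → 0.00535 m; screw speed N = 59.2 rpm = 0.986667 rev/s
Shear rate: γ̇ = πDN/h = π·0.0585·0.986667/0.00535 = 33.894 s⁻¹
ΔT = η·γ̇²·t_res / (ρ·cp) = 2176 · (33.894)² · 40 / (1234 · 2075) = 39.0508 K

value=39.05 K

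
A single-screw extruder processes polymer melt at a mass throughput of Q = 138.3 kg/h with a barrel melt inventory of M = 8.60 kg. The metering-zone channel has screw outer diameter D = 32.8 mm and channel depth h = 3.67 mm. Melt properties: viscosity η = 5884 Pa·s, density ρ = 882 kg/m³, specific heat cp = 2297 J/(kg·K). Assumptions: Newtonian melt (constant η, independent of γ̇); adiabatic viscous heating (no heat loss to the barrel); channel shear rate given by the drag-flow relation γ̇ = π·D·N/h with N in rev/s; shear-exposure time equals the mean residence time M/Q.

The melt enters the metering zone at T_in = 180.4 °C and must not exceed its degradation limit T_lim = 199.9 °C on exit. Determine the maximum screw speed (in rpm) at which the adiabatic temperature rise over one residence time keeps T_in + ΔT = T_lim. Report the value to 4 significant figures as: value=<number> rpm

Throughput in SI: Q_s = 138.3 kg/h ÷ 3600 s/h = 0.0384167 kg/s
Mean residence time: t_res = M/Q_s = 8.60 kg / 0.0384167 kg/s = 223.861 s
D = 32.8 mm = 0.0328 m;  h = 3.67 mm = 0.00367 m
ΔT_a = T_lim − T_in = 199.9 − 180.4 = 19.5 K
Invert ΔT = ηγ̇²t_res/(ρcp) for γ̇: γ̇_max² = ΔT_a ρ cp / (η t_res) = 19.5·882·2297 / (5884·223.861) = 29.9925 s⁻²
Take the square root: γ̇_max = √(29.9925) = 5.47654 s⁻¹
N_max = γ̇_max h / (πD) = 5.47654·0.00367/(π·0.0328) = 0.195051 rev/s → ×60 = 11.7031 rpm

value=11.70 rpm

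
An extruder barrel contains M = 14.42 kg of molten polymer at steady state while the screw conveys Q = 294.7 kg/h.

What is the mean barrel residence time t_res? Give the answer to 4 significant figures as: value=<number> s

value=176.2 s

Convert throughput: Q = 294.7 kg/h = 294.7/3600 = 0.0818611 kg/s
Mean residence time: t_res = M/Q_s = 14.42 kg / 0.0818611 kg/s = 176.152 s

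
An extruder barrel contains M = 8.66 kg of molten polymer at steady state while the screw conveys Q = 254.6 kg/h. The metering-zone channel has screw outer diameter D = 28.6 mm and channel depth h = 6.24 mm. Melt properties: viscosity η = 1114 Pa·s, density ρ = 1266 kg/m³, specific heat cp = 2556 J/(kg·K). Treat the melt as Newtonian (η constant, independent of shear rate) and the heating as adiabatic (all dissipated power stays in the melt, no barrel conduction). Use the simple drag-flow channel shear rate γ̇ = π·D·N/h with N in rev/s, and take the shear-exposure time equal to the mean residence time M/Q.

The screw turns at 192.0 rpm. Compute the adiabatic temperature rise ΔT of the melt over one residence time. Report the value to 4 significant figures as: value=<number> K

value=89.50 K

Throughput in SI: Q_s = 254.6 kg/h ÷ 3600 s/h = 0.0707222 kg/s
t_res = M / Q_s = 8.66 ÷ 0.0707222 = 122.451 s
Geometry in metres: D = 28.6 mm → 0.0286 m, h = 6.24 mm → 0.00624 m; screw speed N = 192.0 rpm = 3.2 rev/s
γ̇ = π·D·N / h = π · 0.0286 · 3.2 / 0.00624 = 46.0767 s⁻¹
ΔT = η·γ̇²·t_res/(ρ·cp) = [1114 × 46.0767² × 122.451] / [1266 × 2556] = 89.4984 K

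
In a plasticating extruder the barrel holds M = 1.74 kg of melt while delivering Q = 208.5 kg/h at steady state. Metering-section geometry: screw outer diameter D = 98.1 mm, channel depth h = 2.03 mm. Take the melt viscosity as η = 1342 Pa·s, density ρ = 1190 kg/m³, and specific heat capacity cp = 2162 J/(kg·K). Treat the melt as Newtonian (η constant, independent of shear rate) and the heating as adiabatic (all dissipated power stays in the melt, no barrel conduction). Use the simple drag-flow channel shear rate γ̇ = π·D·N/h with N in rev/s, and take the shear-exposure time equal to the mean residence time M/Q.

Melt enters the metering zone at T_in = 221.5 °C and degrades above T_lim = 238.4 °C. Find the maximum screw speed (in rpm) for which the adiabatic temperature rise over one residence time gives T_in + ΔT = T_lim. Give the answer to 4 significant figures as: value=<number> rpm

Throughput in SI: Q_s = 208.5 kg/h ÷ 3600 s/h = 0.0579167 kg/s
t_res = M / Q_s = 1.74 ÷ 0.0579167 = 30.0432 s
Geometry in SI: D = 98.1 mm → 0.0981 m, h = 2.03 mm → 0.00203 m
ΔT_a = T_lim − T_in = 238.4 °C − 221.5 °C = 16.9 K
γ̇_max² = ΔT_a·ρ·cp / (η·t_res) = [16.9 × 1190 × 2162] / [1342 × 30.0432] = 1078.43 s⁻²
γ̇_max = sqrt(1078.43) = 32.8394 s⁻¹
N_max = γ̇_max h / (πD) = 32.8394·0.00203/(π·0.0981) = 0.216308 rev/s → ×60 = 12.9785 rpm

value=12.98 rpm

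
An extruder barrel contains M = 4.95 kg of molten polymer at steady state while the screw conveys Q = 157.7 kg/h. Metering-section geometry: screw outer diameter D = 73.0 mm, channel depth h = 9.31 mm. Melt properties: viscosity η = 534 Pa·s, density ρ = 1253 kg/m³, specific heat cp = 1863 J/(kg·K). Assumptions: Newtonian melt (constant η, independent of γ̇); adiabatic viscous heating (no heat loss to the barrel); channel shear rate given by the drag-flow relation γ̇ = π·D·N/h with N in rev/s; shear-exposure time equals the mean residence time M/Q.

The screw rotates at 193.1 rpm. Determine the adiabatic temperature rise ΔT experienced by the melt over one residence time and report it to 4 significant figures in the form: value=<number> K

Q_s = Q / 3600 = 157.7 / 3600 = 0.0438056 kg/s
t_res = M / Q_s = 4.95 / 0.0438056 = 112.999 s
Geometry in metres: D = 73.0 mm → 0.073 m, h = 9.31 mm → 0.00931 m; screw speed N = 193.1 rpm = 3.21833 rev/s
Shear rate: γ̇ = πDN/h = π·0.073·3.21833/0.00931 = 79.2783 s⁻¹
Adiabatic rise: ΔT = η γ̇² t_res / (ρ cp) = 534·(79.2783)²·112.999 / (1253·1863) = 162.466 K

value=162.5 K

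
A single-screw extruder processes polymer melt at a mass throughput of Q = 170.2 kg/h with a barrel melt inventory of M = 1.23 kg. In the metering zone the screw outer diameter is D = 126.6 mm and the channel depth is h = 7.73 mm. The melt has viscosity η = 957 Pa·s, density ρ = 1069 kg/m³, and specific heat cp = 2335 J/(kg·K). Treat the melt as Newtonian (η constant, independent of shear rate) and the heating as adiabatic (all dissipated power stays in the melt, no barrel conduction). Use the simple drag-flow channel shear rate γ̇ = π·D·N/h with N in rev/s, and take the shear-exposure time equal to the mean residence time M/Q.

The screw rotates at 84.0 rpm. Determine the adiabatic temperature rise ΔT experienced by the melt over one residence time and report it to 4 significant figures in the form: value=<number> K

value=51.76 K

Convert throughput: Q = 170.2 kg/h = 170.2/3600 = 0.0472778 kg/s
t_res = M / Q_s = 1.23 ÷ 0.0472778 = 26.0165 s
D = 126.6 mm = 0.1266 m;  h = 7.73 mm = 0.00773 m;  N = 84.0 rpm / 60 = 1.4 rev/s
γ̇ = π·D·N / h = π · 0.1266 · 1.4 / 0.00773 = 72.0331 s⁻¹
Adiabatic rise: ΔT = η γ̇² t_res / (ρ cp) = 957·(72.0331)²·26.0165 / (1069·2335) = 51.7559 K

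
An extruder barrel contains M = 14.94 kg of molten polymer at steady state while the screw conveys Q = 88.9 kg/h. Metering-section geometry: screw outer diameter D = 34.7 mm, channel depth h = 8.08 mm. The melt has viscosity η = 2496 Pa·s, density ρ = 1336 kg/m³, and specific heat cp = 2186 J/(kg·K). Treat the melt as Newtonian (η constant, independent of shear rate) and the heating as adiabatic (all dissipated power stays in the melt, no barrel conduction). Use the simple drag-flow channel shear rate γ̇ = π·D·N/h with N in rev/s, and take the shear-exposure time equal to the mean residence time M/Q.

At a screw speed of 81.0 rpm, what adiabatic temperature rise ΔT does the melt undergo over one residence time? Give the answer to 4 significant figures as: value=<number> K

value=171.5 K

Q_s = Q / 3600 = 88.9 / 3600 = 0.0246944 kg/s
t_res = M / Q_s = 14.94 ÷ 0.0246944 = 604.994 s
Geometry in metres: D = 34.7 mm → 0.0347 m, h = 8.08 mm → 0.00808 m; screw speed N = 81.0 rpm = 1.35 rev/s
γ̇ = π D N / h = (π)(0.0347)(1.35) / 0.00808 = 18.2138 s⁻¹
ΔT = η·γ̇²·t_res / (ρ·cp) = 2496 · (18.2138)² · 604.994 / (1336 · 2186) = 171.531 K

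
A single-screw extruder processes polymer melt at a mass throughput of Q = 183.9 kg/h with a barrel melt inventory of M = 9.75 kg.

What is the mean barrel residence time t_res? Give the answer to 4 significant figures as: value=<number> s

Convert throughput: Q = 183.9 kg/h = 183.9/3600 = 0.0510833 kg/s
t_res = M / Q_s = 9.75 ÷ 0.0510833 = 190.865 s

value=190.9 s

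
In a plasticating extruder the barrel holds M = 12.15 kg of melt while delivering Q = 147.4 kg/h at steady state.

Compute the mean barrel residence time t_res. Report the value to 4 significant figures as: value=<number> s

value=296.7 s

Convert throughput: Q = 147.4 kg/h = 147.4/3600 = 0.0409444 kg/s
Mean residence time: t_res = M/Q_s = 12.15 kg / 0.0409444 kg/s = 296.744 s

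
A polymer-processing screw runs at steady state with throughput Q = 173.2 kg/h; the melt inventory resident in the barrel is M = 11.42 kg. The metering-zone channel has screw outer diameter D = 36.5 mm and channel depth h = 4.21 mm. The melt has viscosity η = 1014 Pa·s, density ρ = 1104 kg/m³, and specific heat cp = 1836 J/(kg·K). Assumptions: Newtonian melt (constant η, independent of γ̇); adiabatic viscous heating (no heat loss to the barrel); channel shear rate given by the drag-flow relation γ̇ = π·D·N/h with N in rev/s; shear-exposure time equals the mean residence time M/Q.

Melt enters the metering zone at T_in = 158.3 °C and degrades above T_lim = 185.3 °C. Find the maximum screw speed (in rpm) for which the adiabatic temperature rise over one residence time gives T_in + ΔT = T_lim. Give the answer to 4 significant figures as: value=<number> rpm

Throughput in SI: Q_s = 173.2 kg/h ÷ 3600 s/h = 0.0481111 kg/s
t_res = M / Q_s = 11.42 ÷ 0.0481111 = 237.367 s
Convert to metres: D = 0.0365 m, h = 0.00421 m
ΔT_a = T_lim − T_in = 185.3 °C − 158.3 °C = 27 K
γ̇_max² = ΔT_a·ρ·cp / (η·t_res) = [27 × 1104 × 1836] / [1014 × 237.367] = 227.377 s⁻²
γ̇_max = √227.377 = 15.079 s⁻¹
Solve γ̇ = πDN/h for N: N_max = γ̇_max·h/(π·D) = 15.079 × 0.00421 / (π × 0.0365) = 0.553621 rev/s = 33.2173 rpm

value=33.22 rpm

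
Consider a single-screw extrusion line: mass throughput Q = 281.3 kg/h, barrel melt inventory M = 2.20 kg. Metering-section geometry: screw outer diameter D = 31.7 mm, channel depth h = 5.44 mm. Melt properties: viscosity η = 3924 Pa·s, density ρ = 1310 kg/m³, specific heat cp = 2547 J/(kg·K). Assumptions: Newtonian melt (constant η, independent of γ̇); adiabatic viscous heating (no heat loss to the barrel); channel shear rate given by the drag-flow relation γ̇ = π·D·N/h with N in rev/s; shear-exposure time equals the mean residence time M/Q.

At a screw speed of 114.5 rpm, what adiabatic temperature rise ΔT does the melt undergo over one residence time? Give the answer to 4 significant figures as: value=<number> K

Q_s = Q / 3600 = 281.3 / 3600 = 0.0781389 kg/s
Mean residence time: t_res = M/Q_s = 2.20 kg / 0.0781389 kg/s = 28.155 s
Geometry in metres: D = 31.7 mm → 0.0317 m, h = 5.44 mm → 0.00544 m; screw speed N = 114.5 rpm = 1.90833 rev/s
γ̇ = π·D·N / h = π · 0.0317 · 1.90833 / 0.00544 = 34.9353 s⁻¹
ΔT = η·γ̇²·t_res / (ρ·cp) = 3924 · (34.9353)² · 28.155 / (1310 · 2547) = 40.4123 K

value=40.41 K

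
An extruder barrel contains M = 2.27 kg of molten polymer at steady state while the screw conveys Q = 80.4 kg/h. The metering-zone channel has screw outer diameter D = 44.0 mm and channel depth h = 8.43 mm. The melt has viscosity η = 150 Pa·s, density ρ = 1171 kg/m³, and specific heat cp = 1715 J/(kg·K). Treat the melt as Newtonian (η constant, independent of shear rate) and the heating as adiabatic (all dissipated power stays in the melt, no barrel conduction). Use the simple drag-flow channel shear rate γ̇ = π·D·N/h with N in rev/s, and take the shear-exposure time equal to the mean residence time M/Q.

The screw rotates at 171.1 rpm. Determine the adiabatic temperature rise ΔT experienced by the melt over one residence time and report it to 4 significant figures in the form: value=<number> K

value=16.60 K

Throughput in SI: Q_s = 80.4 kg/h ÷ 3600 s/h = 0.0223333 kg/s
Mean residence time: t_res = M/Q_s = 2.27 kg / 0.0223333 kg/s = 101.642 s
D = 44.0 mm = 0.044 m;  h = 8.43 mm = 0.00843 m;  N = 171.1 rpm / 60 = 2.85167 rev/s
Shear rate: γ̇ = πDN/h = π·0.044·2.85167/0.00843 = 46.7599 s⁻¹
ΔT = η·γ̇²·t_res/(ρ·cp) = [150 × 46.7599² × 101.642] / [1171 × 1715] = 16.5993 K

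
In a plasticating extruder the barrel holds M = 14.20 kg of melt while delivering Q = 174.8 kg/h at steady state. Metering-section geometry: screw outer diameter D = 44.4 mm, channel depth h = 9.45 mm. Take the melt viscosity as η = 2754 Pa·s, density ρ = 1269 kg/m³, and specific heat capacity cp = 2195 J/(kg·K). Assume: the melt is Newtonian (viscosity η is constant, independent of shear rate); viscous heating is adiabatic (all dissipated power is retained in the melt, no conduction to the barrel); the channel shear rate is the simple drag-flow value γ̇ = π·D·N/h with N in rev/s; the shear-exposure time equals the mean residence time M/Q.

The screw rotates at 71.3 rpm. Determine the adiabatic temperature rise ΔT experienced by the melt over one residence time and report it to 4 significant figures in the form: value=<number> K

value=88.96 K

Throughput in SI: Q_s = 174.8 kg/h ÷ 3600 s/h = 0.0485556 kg/s
Mean residence time: t_res = M/Q_s = 14.20 kg / 0.0485556 kg/s = 292.449 s
D = 44.4 mm = 0.0444 m;  h = 9.45 mm = 0.00945 m;  N = 71.3 rpm / 60 = 1.18833 rev/s
Shear rate: γ̇ = πDN/h = π·0.0444·1.18833/0.00945 = 17.5404 s⁻¹
ΔT = η·γ̇²·t_res/(ρ·cp) = [2754 × 17.5404² × 292.449] / [1269 × 2195] = 88.9602 K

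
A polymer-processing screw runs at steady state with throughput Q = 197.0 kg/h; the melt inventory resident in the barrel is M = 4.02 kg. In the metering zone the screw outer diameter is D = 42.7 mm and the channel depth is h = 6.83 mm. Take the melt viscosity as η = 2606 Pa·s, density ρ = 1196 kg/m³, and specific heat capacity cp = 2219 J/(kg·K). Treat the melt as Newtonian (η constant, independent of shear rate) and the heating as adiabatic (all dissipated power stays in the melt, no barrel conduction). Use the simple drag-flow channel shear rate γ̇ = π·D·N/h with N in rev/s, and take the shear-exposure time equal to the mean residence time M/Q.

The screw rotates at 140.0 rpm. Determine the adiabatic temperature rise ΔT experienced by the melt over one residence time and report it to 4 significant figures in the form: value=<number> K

Convert throughput: Q = 197.0 kg/h = 197.0/3600 = 0.0547222 kg/s
Mean residence time: t_res = M/Q_s = 4.02 kg / 0.0547222 kg/s = 73.4619 s
Geometry in metres: D = 42.7 mm → 0.0427 m, h = 6.83 mm → 0.00683 m; screw speed N = 140.0 rpm = 2.33333 rev/s
γ̇ = π·D·N / h = π · 0.0427 · 2.33333 / 0.00683 = 45.8283 s⁻¹
ΔT = η·γ̇²·t_res/(ρ·cp) = [2606 × 45.8283² × 73.4619] / [1196 × 2219] = 151.501 K

value=151.5 K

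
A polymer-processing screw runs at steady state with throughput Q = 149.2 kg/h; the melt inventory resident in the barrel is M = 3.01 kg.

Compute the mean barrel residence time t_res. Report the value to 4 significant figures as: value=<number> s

Q_s = Q / 3600 = 149.2 / 3600 = 0.0414444 kg/s
t_res = M / Q_s = 3.01 / 0.0414444 = 72.6273 s

value=72.63 s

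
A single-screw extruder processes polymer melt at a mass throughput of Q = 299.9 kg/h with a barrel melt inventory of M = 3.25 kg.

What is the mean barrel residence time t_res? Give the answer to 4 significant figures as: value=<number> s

Q_s = Q / 3600 = 299.9 / 3600 = 0.0833056 kg/s
t_res = M / Q_s = 3.25 ÷ 0.0833056 = 39.013 s

value=39.01 s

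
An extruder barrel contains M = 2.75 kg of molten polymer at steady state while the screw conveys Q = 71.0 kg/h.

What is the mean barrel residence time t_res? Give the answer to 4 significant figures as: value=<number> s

value=139.4 s

Q_s = Q / 3600 = 71.0 / 3600 = 0.0197222 kg/s
t_res = M / Q_s = 2.75 / 0.0197222 = 139.437 s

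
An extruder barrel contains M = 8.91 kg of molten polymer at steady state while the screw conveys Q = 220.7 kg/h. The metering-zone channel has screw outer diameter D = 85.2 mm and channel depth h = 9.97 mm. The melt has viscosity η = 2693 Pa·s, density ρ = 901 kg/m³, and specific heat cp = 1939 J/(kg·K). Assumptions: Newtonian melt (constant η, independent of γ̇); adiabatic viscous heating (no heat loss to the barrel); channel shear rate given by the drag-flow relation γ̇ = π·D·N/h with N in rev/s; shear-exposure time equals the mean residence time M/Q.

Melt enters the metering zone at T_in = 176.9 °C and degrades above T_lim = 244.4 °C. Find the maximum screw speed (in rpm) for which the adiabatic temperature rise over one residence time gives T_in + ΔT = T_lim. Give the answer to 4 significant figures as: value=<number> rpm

Throughput in SI: Q_s = 220.7 kg/h ÷ 3600 s/h = 0.0613056 kg/s
t_res = M / Q_s = 8.91 ÷ 0.0613056 = 145.338 s
D = 85.2 mm = 0.0852 m;  h = 9.97 mm = 0.00997 m
Allowable rise: ΔT_a = T_lim − T_in = 244.4 − 176.9 = 67.5 K
γ̇_max² = ΔT_a·ρ·cp / (η·t_res) = [67.5 × 901 × 1939] / [2693 × 145.338] = 301.295 s⁻²
γ̇_max = √301.295 = 17.3579 s⁻¹
N_max = γ̇_max·h / (π·D) = 17.3579 · 0.00997 / (π · 0.0852) = 0.646549 rev/s = 38.793 rpm

value=38.79 rpm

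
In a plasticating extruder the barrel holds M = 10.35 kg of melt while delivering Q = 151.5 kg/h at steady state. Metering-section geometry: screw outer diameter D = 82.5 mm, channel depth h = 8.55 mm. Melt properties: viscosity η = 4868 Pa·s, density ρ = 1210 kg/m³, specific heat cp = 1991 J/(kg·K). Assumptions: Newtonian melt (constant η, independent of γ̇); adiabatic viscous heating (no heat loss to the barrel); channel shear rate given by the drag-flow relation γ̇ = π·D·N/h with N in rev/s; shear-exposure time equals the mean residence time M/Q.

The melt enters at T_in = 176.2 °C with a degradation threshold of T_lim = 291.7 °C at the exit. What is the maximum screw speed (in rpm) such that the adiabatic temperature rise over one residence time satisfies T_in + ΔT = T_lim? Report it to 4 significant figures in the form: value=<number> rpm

value=30.17 rpm

Throughput in SI: Q_s = 151.5 kg/h ÷ 3600 s/h = 0.0420833 kg/s
t_res = M / Q_s = 10.35 ÷ 0.0420833 = 245.941 s
Convert to metres: D = 0.0825 m, h = 0.00855 m
Allowable rise: ΔT_a = T_lim − T_in = 291.7 − 176.2 = 115.5 K
γ̇_max² = ΔT_a·ρ·cp/(η·t_res) = 115.5·1210·1991/(4868·245.941) = 232.412 s⁻²
γ̇_max = √232.412 = 15.2451 s⁻¹
N_max = γ̇_max h / (πD) = 15.2451·0.00855/(π·0.0825) = 0.502911 rev/s → ×60 = 30.1747 rpm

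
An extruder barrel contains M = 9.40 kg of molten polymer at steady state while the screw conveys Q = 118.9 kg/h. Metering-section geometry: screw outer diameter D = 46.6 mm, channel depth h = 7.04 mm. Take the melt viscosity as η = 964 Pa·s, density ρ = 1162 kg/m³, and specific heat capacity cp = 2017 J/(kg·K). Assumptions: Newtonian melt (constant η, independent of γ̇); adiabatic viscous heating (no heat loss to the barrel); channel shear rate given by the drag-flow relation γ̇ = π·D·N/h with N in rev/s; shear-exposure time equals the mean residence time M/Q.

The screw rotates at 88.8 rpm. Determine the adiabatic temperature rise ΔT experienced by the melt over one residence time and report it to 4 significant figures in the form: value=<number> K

Q_s = Q / 3600 = 118.9 / 3600 = 0.0330278 kg/s
Mean residence time: t_res = M/Q_s = 9.40 kg / 0.0330278 kg/s = 284.609 s
D = 46.6 mm = 0.0466 m;  h = 7.04 mm = 0.00704 m;  N = 88.8 rpm / 60 = 1.48 rev/s
γ̇ = π D N / h = (π)(0.0466)(1.48) / 0.00704 = 30.7769 s⁻¹
ΔT = η·γ̇²·t_res / (ρ·cp) = 964 · (30.7769)² · 284.609 / (1162 · 2017) = 110.883 K

value=110.9 K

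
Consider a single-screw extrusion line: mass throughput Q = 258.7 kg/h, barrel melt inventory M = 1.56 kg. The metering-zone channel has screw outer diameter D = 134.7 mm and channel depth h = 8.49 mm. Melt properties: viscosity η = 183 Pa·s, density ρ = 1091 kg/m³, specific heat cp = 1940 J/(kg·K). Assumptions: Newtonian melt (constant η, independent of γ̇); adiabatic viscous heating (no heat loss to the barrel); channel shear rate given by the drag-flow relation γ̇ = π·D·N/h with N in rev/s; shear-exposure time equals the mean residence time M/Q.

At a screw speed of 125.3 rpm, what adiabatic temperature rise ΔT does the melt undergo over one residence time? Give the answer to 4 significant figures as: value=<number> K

value=20.34 K

Convert throughput: Q = 258.7 kg/h = 258.7/3600 = 0.0718611 kg/s
Mean residence time: t_res = M/Q_s = 1.56 kg / 0.0718611 kg/s = 21.7085 s
D = 134.7 mm = 0.1347 m;  h = 8.49 mm = 0.00849 m;  N = 125.3 rpm / 60 = 2.08833 rev/s
Shear rate: γ̇ = πDN/h = π·0.1347·2.08833/0.00849 = 104.09 s⁻¹
ΔT = η·γ̇²·t_res/(ρ·cp) = [183 × 104.09² × 21.7085] / [1091 × 1940] = 20.3364 K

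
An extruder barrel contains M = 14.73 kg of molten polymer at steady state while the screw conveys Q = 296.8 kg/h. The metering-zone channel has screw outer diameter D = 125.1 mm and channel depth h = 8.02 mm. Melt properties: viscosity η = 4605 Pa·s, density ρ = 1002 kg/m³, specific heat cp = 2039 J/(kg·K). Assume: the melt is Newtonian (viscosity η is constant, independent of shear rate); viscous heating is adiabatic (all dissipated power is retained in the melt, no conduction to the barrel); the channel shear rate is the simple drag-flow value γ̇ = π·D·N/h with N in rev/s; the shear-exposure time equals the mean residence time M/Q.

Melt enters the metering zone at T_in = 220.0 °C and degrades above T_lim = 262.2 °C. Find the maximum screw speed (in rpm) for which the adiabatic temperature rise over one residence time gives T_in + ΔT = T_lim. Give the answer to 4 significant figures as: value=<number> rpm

Throughput in SI: Q_s = 296.8 kg/h ÷ 3600 s/h = 0.0824444 kg/s
t_res = M / Q_s = 14.73 ÷ 0.0824444 = 178.666 s
Convert to metres: D = 0.1251 m, h = 0.00802 m
ΔT_a = T_lim − T_in = 262.2 °C − 220.0 °C = 42.2 K
γ̇_max² = ΔT_a·ρ·cp / (η·t_res) = [42.2 × 1002 × 2039] / [4605 × 178.666] = 104.792 s⁻²
γ̇_max = sqrt(104.792) = 10.2368 s⁻¹
Solve γ̇ = πDN/h for N: N_max = γ̇_max·h/(π·D) = 10.2368 × 0.00802 / (π × 0.1251) = 0.208896 rev/s = 12.5338 rpm

value=12.53 rpm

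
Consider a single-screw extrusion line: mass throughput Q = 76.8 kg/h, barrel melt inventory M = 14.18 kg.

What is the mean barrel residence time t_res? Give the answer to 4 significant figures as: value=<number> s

Throughput in SI: Q_s = 76.8 kg/h ÷ 3600 s/h = 0.0213333 kg/s
t_res = M / Q_s = 14.18 / 0.0213333 = 664.688 s

value=664.7 s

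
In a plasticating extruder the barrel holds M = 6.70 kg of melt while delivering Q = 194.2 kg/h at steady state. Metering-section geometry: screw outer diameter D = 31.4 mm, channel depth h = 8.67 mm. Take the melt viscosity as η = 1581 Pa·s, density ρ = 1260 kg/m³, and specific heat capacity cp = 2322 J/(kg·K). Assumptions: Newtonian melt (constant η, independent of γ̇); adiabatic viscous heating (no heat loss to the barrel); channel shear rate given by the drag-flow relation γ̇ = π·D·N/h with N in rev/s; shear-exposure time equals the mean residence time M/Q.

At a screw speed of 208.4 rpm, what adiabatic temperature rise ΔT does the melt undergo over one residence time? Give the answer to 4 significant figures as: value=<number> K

value=104.8 K

Q_s = Q / 3600 = 194.2 / 3600 = 0.0539444 kg/s
t_res = M / Q_s = 6.70 ÷ 0.0539444 = 124.202 s
Geometry in metres: D = 31.4 mm → 0.0314 m, h = 8.67 mm → 0.00867 m; screw speed N = 208.4 rpm = 3.47333 rev/s
Shear rate: γ̇ = πDN/h = π·0.0314·3.47333/0.00867 = 39.5191 s⁻¹
Adiabatic rise: ΔT = η γ̇² t_res / (ρ cp) = 1581·(39.5191)²·124.202 / (1260·2322) = 104.819 K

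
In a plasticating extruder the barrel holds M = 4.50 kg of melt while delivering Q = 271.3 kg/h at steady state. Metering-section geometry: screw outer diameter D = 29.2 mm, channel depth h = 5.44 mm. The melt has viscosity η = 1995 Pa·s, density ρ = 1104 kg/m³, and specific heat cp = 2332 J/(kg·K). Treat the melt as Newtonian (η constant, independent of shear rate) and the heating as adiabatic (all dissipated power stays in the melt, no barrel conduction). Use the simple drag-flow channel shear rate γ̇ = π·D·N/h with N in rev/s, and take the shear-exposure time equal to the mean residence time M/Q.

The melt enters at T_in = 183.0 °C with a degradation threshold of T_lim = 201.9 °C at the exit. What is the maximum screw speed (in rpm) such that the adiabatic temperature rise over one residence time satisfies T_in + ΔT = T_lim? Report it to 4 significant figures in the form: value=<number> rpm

Q_s = Q / 3600 = 271.3 / 3600 = 0.0753611 kg/s
t_res = M / Q_s = 4.50 / 0.0753611 = 59.7125 s
Convert to metres: D = 0.0292 m, h = 0.00544 m
ΔT_a = T_lim − T_in = 201.9 − 183.0 = 18.9 K
γ̇_max² = ΔT_a·ρ·cp/(η·t_res) = 18.9·1104·2332/(1995·59.7125) = 408.462 s⁻²
Take the square root: γ̇_max = √(408.462) = 20.2104 s⁻¹
N_max = γ̇_max·h / (π·D) = 20.2104 · 0.00544 / (π · 0.0292) = 1.19851 rev/s = 71.9106 rpm

value=71.91 rpm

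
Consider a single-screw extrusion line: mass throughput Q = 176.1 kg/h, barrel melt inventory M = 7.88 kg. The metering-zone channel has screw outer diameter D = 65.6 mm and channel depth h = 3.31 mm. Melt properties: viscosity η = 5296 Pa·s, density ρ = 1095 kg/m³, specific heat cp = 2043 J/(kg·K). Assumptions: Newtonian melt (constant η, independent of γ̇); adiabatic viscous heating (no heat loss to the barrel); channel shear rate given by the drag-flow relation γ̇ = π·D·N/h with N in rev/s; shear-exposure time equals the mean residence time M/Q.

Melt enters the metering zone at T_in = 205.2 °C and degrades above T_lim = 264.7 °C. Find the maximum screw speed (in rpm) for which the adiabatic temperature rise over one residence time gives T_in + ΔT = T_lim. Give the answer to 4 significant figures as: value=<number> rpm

value=12.04 rpm

Q_s = Q / 3600 = 176.1 / 3600 = 0.0489167 kg/s
t_res = M / Q_s = 7.88 / 0.0489167 = 161.09 s
D = 65.6 mm = 0.0656 m;  h = 3.31 mm = 0.00331 m
ΔT_a = T_lim − T_in = 264.7 °C − 205.2 °C = 59.5 K
Invert ΔT = ηγ̇²t_res/(ρcp) for γ̇: γ̇_max² = ΔT_a ρ cp / (η t_res) = 59.5·1095·2043 / (5296·161.09) = 156.021 s⁻²
γ̇_max = sqrt(156.021) = 12.4908 s⁻¹
Solve γ̇ = πDN/h for N: N_max = γ̇_max·h/(π·D) = 12.4908 × 0.00331 / (π × 0.0656) = 0.200616 rev/s = 12.037 rpm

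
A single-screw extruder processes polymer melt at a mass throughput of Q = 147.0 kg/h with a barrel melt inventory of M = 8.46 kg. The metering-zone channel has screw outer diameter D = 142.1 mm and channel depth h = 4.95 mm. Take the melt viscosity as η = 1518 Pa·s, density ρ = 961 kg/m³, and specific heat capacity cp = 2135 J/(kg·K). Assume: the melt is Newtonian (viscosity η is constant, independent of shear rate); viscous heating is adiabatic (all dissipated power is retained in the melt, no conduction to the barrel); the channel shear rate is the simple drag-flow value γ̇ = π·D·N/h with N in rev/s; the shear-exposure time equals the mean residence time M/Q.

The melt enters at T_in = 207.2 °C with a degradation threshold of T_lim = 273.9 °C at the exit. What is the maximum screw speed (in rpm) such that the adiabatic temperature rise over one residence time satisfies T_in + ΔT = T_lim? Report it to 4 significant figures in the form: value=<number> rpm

value=13.88 rpm

Convert throughput: Q = 147.0 kg/h = 147.0/3600 = 0.0408333 kg/s
Mean residence time: t_res = M/Q_s = 8.46 kg / 0.0408333 kg/s = 207.184 s
Convert to metres: D = 0.1421 m, h = 0.00495 m
ΔT_a = T_lim − T_in = 273.9 °C − 207.2 °C = 66.7 K
γ̇_max² = ΔT_a·ρ·cp / (η·t_res) = [66.7 × 961 × 2135] / [1518 × 207.184] = 435.131 s⁻²
γ̇_max = √435.131 = 20.8598 s⁻¹
N_max = γ̇_max·h / (π·D) = 20.8598 · 0.00495 / (π · 0.1421) = 0.231298 rev/s = 13.8779 rpm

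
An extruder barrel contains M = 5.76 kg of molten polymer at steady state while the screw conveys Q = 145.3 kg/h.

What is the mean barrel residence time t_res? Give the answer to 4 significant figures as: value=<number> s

value=142.7 s

Convert throughput: Q = 145.3 kg/h = 145.3/3600 = 0.0403611 kg/s
t_res = M / Q_s = 5.76 / 0.0403611 = 142.712 s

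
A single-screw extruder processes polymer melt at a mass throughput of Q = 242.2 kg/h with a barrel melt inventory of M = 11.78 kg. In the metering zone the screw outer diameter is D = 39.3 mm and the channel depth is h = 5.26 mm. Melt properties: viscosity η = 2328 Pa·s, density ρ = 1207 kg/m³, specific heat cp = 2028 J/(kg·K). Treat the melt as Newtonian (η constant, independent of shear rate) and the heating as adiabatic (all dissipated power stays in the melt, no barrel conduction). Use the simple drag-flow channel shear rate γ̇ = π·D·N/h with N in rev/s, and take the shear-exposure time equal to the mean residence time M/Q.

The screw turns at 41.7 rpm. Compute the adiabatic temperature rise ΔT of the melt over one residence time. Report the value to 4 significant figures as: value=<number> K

value=44.32 K

Throughput in SI: Q_s = 242.2 kg/h ÷ 3600 s/h = 0.0672778 kg/s
t_res = M / Q_s = 11.78 / 0.0672778 = 175.095 s
D = 39.3 mm = 0.0393 m;  h = 5.26 mm = 0.00526 m;  N = 41.7 rpm / 60 = 0.695 rev/s
γ̇ = π D N / h = (π)(0.0393)(0.695) / 0.00526 = 16.3133 s⁻¹
Adiabatic rise: ΔT = η γ̇² t_res / (ρ cp) = 2328·(16.3133)²·175.095 / (1207·2028) = 44.3164 K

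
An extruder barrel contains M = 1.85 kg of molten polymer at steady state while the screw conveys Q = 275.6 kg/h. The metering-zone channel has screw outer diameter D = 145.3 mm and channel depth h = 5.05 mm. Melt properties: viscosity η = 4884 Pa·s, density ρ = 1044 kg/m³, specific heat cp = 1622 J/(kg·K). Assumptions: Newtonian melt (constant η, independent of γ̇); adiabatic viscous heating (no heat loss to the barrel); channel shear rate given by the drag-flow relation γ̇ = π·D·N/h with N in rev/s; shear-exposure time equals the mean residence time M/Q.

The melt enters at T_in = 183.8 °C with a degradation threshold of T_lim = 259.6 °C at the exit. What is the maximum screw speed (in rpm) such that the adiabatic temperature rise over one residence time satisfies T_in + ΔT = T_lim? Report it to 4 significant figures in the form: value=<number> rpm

value=21.89 rpm

Q_s = Q / 3600 = 275.6 / 3600 = 0.0765556 kg/s
Mean residence time: t_res = M/Q_s = 1.85 kg / 0.0765556 kg/s = 24.1655 s
D = 145.3 mm = 0.1453 m;  h = 5.05 mm = 0.00505 m
ΔT_a = T_lim − T_in = 259.6 − 183.8 = 75.8 K
γ̇_max² = ΔT_a·ρ·cp/(η·t_res) = 75.8·1044·1622/(4884·24.1655) = 1087.55 s⁻²
Take the square root: γ̇_max = √(1087.55) = 32.978 s⁻¹
N_max = γ̇_max·h / (π·D) = 32.978 · 0.00505 / (π · 0.1453) = 0.364839 rev/s = 21.8903 rpm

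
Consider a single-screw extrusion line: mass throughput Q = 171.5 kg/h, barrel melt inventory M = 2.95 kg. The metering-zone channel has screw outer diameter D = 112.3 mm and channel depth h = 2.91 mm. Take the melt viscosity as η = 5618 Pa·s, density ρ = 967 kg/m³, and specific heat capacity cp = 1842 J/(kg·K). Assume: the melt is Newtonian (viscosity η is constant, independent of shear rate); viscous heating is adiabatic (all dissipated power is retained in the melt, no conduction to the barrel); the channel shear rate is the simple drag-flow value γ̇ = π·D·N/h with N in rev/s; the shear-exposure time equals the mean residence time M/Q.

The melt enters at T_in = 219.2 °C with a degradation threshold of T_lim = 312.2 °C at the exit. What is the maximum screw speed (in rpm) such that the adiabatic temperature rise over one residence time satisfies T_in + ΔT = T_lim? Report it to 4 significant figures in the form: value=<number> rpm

Q_s = Q / 3600 = 171.5 / 3600 = 0.0476389 kg/s
t_res = M / Q_s = 2.95 / 0.0476389 = 61.9242 s
Convert to metres: D = 0.1123 m, h = 0.00291 m
Allowable rise: ΔT_a = T_lim − T_in = 312.2 − 219.2 = 93 K
γ̇_max² = ΔT_a·ρ·cp / (η·t_res) = [93 × 967 × 1842] / [5618 × 61.9242] = 476.164 s⁻²
Take the square root: γ̇_max = √(476.164) = 21.8212 s⁻¹
N_max = γ̇_max·h / (π·D) = 21.8212 · 0.00291 / (π · 0.1123) = 0.179987 rev/s = 10.7992 rpm

value=10.80 rpm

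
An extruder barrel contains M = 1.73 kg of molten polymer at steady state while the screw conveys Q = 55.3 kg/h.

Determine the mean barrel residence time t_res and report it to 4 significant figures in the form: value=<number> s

Convert throughput: Q = 55.3 kg/h = 55.3/3600 = 0.0153611 kg/s
t_res = M / Q_s = 1.73 / 0.0153611 = 112.622 s

value=112.6 s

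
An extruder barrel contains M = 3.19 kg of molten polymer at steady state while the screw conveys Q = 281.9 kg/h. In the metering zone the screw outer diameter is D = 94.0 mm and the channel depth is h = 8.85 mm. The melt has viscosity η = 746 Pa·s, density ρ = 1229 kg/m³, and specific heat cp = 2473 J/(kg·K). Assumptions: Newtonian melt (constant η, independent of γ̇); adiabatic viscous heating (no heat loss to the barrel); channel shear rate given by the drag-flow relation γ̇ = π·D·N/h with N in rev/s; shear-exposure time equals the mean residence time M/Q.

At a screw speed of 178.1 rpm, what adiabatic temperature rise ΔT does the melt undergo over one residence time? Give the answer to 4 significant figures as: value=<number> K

value=98.10 K

Throughput in SI: Q_s = 281.9 kg/h ÷ 3600 s/h = 0.0783056 kg/s
t_res = M / Q_s = 3.19 ÷ 0.0783056 = 40.7379 s
D = 94.0 mm = 0.094 m;  h = 8.85 mm = 0.00885 m;  N = 178.1 rpm / 60 = 2.96833 rev/s
Shear rate: γ̇ = πDN/h = π·0.094·2.96833/0.00885 = 99.0483 s⁻¹
ΔT = η·γ̇²·t_res / (ρ·cp) = 746 · (99.0483)² · 40.7379 / (1229 · 2473) = 98.0969 K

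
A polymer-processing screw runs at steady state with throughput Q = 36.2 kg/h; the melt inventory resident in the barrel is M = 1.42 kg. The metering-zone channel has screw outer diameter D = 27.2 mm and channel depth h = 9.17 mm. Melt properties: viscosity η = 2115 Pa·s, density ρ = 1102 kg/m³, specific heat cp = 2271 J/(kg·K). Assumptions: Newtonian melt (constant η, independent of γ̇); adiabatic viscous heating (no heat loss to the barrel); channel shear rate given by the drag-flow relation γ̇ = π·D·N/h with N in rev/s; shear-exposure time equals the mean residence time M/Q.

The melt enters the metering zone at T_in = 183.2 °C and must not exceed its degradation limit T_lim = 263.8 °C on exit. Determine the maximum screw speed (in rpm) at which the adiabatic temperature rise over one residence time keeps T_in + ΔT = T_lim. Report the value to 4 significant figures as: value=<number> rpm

value=167.3 rpm

Convert throughput: Q = 36.2 kg/h = 36.2/3600 = 0.0100556 kg/s
Mean residence time: t_res = M/Q_s = 1.42 kg / 0.0100556 kg/s = 141.215 s
Geometry in SI: D = 27.2 mm → 0.0272 m, h = 9.17 mm → 0.00917 m
ΔT_a = T_lim − T_in = 263.8 − 183.2 = 80.6 K
γ̇_max² = ΔT_a·ρ·cp/(η·t_res) = 80.6·1102·2271/(2115·141.215) = 675.369 s⁻²
γ̇_max = √675.369 = 25.9879 s⁻¹
Solve γ̇ = πDN/h for N: N_max = γ̇_max·h/(π·D) = 25.9879 × 0.00917 / (π × 0.0272) = 2.78882 rev/s = 167.329 rpm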